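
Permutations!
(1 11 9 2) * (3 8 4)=(1 11 9 2)(3 8 4)=[0, 11, 1, 8, 3, 5, 6, 7, 4, 2, 10, 9]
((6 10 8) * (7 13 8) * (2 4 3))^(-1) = (2 3 4)(6 8 13 7 10) = [0, 1, 3, 4, 2, 5, 8, 10, 13, 9, 6, 11, 12, 7]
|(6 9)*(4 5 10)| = 6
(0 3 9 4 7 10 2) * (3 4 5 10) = (0 4 7 3 9 5 10 2) = [4, 1, 0, 9, 7, 10, 6, 3, 8, 5, 2]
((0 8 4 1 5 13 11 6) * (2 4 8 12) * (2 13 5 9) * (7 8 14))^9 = (14)(0 6 11 13 12)(1 9 2 4) = [6, 9, 4, 3, 1, 5, 11, 7, 8, 2, 10, 13, 0, 12, 14]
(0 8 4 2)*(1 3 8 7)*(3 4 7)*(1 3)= [1, 4, 0, 8, 2, 5, 6, 3, 7]= (0 1 4 2)(3 8 7)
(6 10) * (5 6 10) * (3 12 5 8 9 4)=(3 12 5 6 8 9 4)=[0, 1, 2, 12, 3, 6, 8, 7, 9, 4, 10, 11, 5]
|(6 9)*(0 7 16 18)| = |(0 7 16 18)(6 9)| = 4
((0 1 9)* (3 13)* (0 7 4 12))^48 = (13) = [0, 1, 2, 3, 4, 5, 6, 7, 8, 9, 10, 11, 12, 13]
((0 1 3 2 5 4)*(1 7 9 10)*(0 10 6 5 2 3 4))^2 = (0 9 5 7 6)(1 10 4) = [9, 10, 2, 3, 1, 7, 0, 6, 8, 5, 4]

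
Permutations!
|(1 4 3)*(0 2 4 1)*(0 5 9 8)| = 7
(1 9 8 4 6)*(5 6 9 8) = (1 8 4 9 5 6) = [0, 8, 2, 3, 9, 6, 1, 7, 4, 5]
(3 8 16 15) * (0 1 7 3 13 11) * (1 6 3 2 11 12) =(0 6 3 8 16 15 13 12 1 7 2 11) =[6, 7, 11, 8, 4, 5, 3, 2, 16, 9, 10, 0, 1, 12, 14, 13, 15]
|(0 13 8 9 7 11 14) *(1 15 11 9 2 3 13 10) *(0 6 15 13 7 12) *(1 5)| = |(0 10 5 1 13 8 2 3 7 9 12)(6 15 11 14)| = 44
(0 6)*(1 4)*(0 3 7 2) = [6, 4, 0, 7, 1, 5, 3, 2] = (0 6 3 7 2)(1 4)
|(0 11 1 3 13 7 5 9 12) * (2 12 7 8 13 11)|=6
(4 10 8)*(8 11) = (4 10 11 8) = [0, 1, 2, 3, 10, 5, 6, 7, 4, 9, 11, 8]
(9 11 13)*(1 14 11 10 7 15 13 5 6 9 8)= (1 14 11 5 6 9 10 7 15 13 8)= [0, 14, 2, 3, 4, 6, 9, 15, 1, 10, 7, 5, 12, 8, 11, 13]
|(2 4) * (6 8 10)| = |(2 4)(6 8 10)| = 6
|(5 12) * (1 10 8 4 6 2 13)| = |(1 10 8 4 6 2 13)(5 12)| = 14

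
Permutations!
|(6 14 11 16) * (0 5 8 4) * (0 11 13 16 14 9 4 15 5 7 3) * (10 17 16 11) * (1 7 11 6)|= |(0 11 14 13 6 9 4 10 17 16 1 7 3)(5 8 15)|= 39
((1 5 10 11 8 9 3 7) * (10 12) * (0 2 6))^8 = (0 6 2)(1 7 3 9 8 11 10 12 5) = [6, 7, 0, 9, 4, 1, 2, 3, 11, 8, 12, 10, 5]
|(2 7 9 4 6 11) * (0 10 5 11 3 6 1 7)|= 20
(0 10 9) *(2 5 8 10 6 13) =(0 6 13 2 5 8 10 9) =[6, 1, 5, 3, 4, 8, 13, 7, 10, 0, 9, 11, 12, 2]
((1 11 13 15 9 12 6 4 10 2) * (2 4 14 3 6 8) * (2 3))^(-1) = (1 2 14 6 3 8 12 9 15 13 11)(4 10) = [0, 2, 14, 8, 10, 5, 3, 7, 12, 15, 4, 1, 9, 11, 6, 13]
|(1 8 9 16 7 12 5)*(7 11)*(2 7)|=|(1 8 9 16 11 2 7 12 5)|=9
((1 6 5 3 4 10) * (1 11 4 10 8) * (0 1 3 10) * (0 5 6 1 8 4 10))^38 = (11)(0 3)(5 8) = [3, 1, 2, 0, 4, 8, 6, 7, 5, 9, 10, 11]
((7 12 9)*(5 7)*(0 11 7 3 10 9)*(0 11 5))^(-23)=[3, 1, 2, 9, 4, 10, 6, 12, 8, 5, 0, 7, 11]=(0 3 9 5 10)(7 12 11)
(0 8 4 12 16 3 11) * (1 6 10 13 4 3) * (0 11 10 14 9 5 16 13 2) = (0 8 3 10 2)(1 6 14 9 5 16)(4 12 13) = [8, 6, 0, 10, 12, 16, 14, 7, 3, 5, 2, 11, 13, 4, 9, 15, 1]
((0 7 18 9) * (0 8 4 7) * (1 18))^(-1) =(1 7 4 8 9 18) =[0, 7, 2, 3, 8, 5, 6, 4, 9, 18, 10, 11, 12, 13, 14, 15, 16, 17, 1]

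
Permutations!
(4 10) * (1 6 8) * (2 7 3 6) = (1 2 7 3 6 8)(4 10) = [0, 2, 7, 6, 10, 5, 8, 3, 1, 9, 4]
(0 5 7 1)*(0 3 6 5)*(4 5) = (1 3 6 4 5 7) = [0, 3, 2, 6, 5, 7, 4, 1]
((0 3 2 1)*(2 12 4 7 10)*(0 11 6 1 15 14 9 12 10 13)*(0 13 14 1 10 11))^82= (0 11 10 15)(1 3 6 2)(4 14 12 7 9)= [11, 3, 1, 6, 14, 5, 2, 9, 8, 4, 15, 10, 7, 13, 12, 0]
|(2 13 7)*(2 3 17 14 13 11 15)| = 15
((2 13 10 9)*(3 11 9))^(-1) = (2 9 11 3 10 13) = [0, 1, 9, 10, 4, 5, 6, 7, 8, 11, 13, 3, 12, 2]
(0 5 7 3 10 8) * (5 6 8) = [6, 1, 2, 10, 4, 7, 8, 3, 0, 9, 5] = (0 6 8)(3 10 5 7)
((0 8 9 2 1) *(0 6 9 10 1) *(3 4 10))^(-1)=(0 2 9 6 1 10 4 3 8)=[2, 10, 9, 8, 3, 5, 1, 7, 0, 6, 4]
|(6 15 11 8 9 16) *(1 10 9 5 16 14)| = 12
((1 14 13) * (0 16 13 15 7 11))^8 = (16) = [0, 1, 2, 3, 4, 5, 6, 7, 8, 9, 10, 11, 12, 13, 14, 15, 16]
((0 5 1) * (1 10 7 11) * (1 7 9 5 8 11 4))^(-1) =(0 1 4 7 11 8)(5 9 10) =[1, 4, 2, 3, 7, 9, 6, 11, 0, 10, 5, 8]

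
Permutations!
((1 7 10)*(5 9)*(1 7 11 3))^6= (11)= [0, 1, 2, 3, 4, 5, 6, 7, 8, 9, 10, 11]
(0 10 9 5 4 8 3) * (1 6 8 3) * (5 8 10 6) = (0 6 10 9 8 1 5 4 3) = [6, 5, 2, 0, 3, 4, 10, 7, 1, 8, 9]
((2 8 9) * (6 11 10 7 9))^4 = (2 10 8 7 6 9 11) = [0, 1, 10, 3, 4, 5, 9, 6, 7, 11, 8, 2]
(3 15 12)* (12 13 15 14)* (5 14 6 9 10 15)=(3 6 9 10 15 13 5 14 12)=[0, 1, 2, 6, 4, 14, 9, 7, 8, 10, 15, 11, 3, 5, 12, 13]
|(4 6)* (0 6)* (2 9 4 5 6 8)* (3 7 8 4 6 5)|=6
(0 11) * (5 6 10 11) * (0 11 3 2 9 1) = [5, 0, 9, 2, 4, 6, 10, 7, 8, 1, 3, 11] = (11)(0 5 6 10 3 2 9 1)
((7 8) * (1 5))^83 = (1 5)(7 8) = [0, 5, 2, 3, 4, 1, 6, 8, 7]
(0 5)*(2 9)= [5, 1, 9, 3, 4, 0, 6, 7, 8, 2]= (0 5)(2 9)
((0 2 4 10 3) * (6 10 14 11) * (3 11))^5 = (14)(6 11 10) = [0, 1, 2, 3, 4, 5, 11, 7, 8, 9, 6, 10, 12, 13, 14]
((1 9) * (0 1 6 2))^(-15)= [0, 1, 2, 3, 4, 5, 6, 7, 8, 9]= (9)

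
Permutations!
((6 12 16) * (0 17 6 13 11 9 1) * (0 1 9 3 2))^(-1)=(0 2 3 11 13 16 12 6 17)=[2, 1, 3, 11, 4, 5, 17, 7, 8, 9, 10, 13, 6, 16, 14, 15, 12, 0]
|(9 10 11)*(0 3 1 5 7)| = |(0 3 1 5 7)(9 10 11)| = 15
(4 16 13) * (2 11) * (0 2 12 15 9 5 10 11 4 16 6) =(0 2 4 6)(5 10 11 12 15 9)(13 16) =[2, 1, 4, 3, 6, 10, 0, 7, 8, 5, 11, 12, 15, 16, 14, 9, 13]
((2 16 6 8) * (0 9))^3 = (0 9)(2 8 6 16) = [9, 1, 8, 3, 4, 5, 16, 7, 6, 0, 10, 11, 12, 13, 14, 15, 2]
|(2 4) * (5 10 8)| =|(2 4)(5 10 8)| =6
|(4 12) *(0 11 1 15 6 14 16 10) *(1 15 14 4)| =10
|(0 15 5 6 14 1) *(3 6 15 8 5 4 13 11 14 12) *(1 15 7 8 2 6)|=|(0 2 6 12 3 1)(4 13 11 14 15)(5 7 8)|=30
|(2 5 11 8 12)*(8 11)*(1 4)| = |(1 4)(2 5 8 12)| = 4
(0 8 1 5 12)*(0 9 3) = (0 8 1 5 12 9 3) = [8, 5, 2, 0, 4, 12, 6, 7, 1, 3, 10, 11, 9]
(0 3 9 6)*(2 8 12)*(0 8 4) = [3, 1, 4, 9, 0, 5, 8, 7, 12, 6, 10, 11, 2] = (0 3 9 6 8 12 2 4)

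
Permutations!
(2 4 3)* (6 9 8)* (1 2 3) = (1 2 4)(6 9 8) = [0, 2, 4, 3, 1, 5, 9, 7, 6, 8]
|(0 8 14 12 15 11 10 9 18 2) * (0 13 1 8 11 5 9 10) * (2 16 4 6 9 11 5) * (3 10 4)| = |(0 5 11)(1 8 14 12 15 2 13)(3 10 4 6 9 18 16)| = 21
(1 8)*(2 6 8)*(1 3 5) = (1 2 6 8 3 5) = [0, 2, 6, 5, 4, 1, 8, 7, 3]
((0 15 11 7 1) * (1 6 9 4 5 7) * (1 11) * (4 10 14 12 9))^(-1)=(0 1 15)(4 6 7 5)(9 12 14 10)=[1, 15, 2, 3, 6, 4, 7, 5, 8, 12, 9, 11, 14, 13, 10, 0]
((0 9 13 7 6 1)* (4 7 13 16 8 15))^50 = (0 4 9 7 16 6 8 1 15) = [4, 15, 2, 3, 9, 5, 8, 16, 1, 7, 10, 11, 12, 13, 14, 0, 6]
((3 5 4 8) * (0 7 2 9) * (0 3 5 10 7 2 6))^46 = (0 10 2 7 9 6 3)(4 8 5) = [10, 1, 7, 0, 8, 4, 3, 9, 5, 6, 2]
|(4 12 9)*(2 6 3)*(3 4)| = |(2 6 4 12 9 3)| = 6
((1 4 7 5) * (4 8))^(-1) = [0, 5, 2, 3, 8, 7, 6, 4, 1] = (1 5 7 4 8)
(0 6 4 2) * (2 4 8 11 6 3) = (0 3 2)(6 8 11) = [3, 1, 0, 2, 4, 5, 8, 7, 11, 9, 10, 6]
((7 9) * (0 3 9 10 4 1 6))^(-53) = (0 7 1 3 10 6 9 4) = [7, 3, 2, 10, 0, 5, 9, 1, 8, 4, 6]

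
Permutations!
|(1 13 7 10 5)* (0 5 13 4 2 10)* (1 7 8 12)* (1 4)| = |(0 5 7)(2 10 13 8 12 4)| = 6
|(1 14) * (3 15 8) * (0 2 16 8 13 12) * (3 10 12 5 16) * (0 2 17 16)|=22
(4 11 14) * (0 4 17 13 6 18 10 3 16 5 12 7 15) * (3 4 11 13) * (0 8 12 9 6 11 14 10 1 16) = (0 14 17 3)(1 16 5 9 6 18)(4 13 11 10)(7 15 8 12) = [14, 16, 2, 0, 13, 9, 18, 15, 12, 6, 4, 10, 7, 11, 17, 8, 5, 3, 1]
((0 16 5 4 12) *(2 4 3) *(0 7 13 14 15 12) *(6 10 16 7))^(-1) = (0 4 2 3 5 16 10 6 12 15 14 13 7) = [4, 1, 3, 5, 2, 16, 12, 0, 8, 9, 6, 11, 15, 7, 13, 14, 10]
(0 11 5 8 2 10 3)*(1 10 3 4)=[11, 10, 3, 0, 1, 8, 6, 7, 2, 9, 4, 5]=(0 11 5 8 2 3)(1 10 4)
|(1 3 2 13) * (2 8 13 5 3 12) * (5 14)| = 8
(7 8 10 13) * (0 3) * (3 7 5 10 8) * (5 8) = (0 7 3)(5 10 13 8) = [7, 1, 2, 0, 4, 10, 6, 3, 5, 9, 13, 11, 12, 8]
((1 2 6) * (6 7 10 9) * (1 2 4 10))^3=(1 9 7 10 2 4 6)=[0, 9, 4, 3, 6, 5, 1, 10, 8, 7, 2]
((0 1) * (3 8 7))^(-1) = (0 1)(3 7 8) = [1, 0, 2, 7, 4, 5, 6, 8, 3]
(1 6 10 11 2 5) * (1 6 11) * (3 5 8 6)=(1 11 2 8 6 10)(3 5)=[0, 11, 8, 5, 4, 3, 10, 7, 6, 9, 1, 2]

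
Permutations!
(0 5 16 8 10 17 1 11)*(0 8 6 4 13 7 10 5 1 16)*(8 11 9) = [1, 9, 2, 3, 13, 0, 4, 10, 5, 8, 17, 11, 12, 7, 14, 15, 6, 16] = (0 1 9 8 5)(4 13 7 10 17 16 6)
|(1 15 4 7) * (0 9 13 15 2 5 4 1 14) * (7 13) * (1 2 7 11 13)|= 11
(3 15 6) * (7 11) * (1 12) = (1 12)(3 15 6)(7 11) = [0, 12, 2, 15, 4, 5, 3, 11, 8, 9, 10, 7, 1, 13, 14, 6]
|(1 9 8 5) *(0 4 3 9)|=7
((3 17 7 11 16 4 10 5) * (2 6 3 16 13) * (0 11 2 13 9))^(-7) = (0 9 11)(2 17 6 7 3)(4 10 5 16) = [9, 1, 17, 2, 10, 16, 7, 3, 8, 11, 5, 0, 12, 13, 14, 15, 4, 6]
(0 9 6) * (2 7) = (0 9 6)(2 7) = [9, 1, 7, 3, 4, 5, 0, 2, 8, 6]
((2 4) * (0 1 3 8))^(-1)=(0 8 3 1)(2 4)=[8, 0, 4, 1, 2, 5, 6, 7, 3]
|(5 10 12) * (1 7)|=6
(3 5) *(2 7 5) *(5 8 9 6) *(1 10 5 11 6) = (1 10 5 3 2 7 8 9)(6 11) = [0, 10, 7, 2, 4, 3, 11, 8, 9, 1, 5, 6]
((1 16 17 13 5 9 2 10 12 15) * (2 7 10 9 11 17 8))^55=[0, 16, 9, 3, 4, 13, 6, 10, 2, 7, 12, 5, 15, 17, 14, 1, 8, 11]=(1 16 8 2 9 7 10 12 15)(5 13 17 11)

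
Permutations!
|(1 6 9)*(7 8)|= 6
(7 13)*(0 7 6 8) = (0 7 13 6 8) = [7, 1, 2, 3, 4, 5, 8, 13, 0, 9, 10, 11, 12, 6]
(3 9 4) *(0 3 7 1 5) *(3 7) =(0 7 1 5)(3 9 4) =[7, 5, 2, 9, 3, 0, 6, 1, 8, 4]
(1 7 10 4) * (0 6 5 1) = (0 6 5 1 7 10 4) = [6, 7, 2, 3, 0, 1, 5, 10, 8, 9, 4]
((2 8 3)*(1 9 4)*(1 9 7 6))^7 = (1 7 6)(2 8 3)(4 9) = [0, 7, 8, 2, 9, 5, 1, 6, 3, 4]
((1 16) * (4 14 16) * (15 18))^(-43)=[0, 4, 2, 3, 14, 5, 6, 7, 8, 9, 10, 11, 12, 13, 16, 18, 1, 17, 15]=(1 4 14 16)(15 18)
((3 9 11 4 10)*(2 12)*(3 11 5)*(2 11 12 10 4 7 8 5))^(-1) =(2 9 3 5 8 7 11 12 10) =[0, 1, 9, 5, 4, 8, 6, 11, 7, 3, 2, 12, 10]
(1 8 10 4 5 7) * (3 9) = [0, 8, 2, 9, 5, 7, 6, 1, 10, 3, 4] = (1 8 10 4 5 7)(3 9)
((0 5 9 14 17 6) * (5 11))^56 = (17) = [0, 1, 2, 3, 4, 5, 6, 7, 8, 9, 10, 11, 12, 13, 14, 15, 16, 17]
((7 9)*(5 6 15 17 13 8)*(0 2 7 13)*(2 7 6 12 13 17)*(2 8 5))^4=(17)(5 12 13)=[0, 1, 2, 3, 4, 12, 6, 7, 8, 9, 10, 11, 13, 5, 14, 15, 16, 17]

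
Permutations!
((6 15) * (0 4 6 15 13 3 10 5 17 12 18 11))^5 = (0 10 11 3 18 13 12 6 17 4 5) = [10, 1, 2, 18, 5, 0, 17, 7, 8, 9, 11, 3, 6, 12, 14, 15, 16, 4, 13]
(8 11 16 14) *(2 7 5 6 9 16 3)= (2 7 5 6 9 16 14 8 11 3)= [0, 1, 7, 2, 4, 6, 9, 5, 11, 16, 10, 3, 12, 13, 8, 15, 14]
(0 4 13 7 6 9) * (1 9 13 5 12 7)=(0 4 5 12 7 6 13 1 9)=[4, 9, 2, 3, 5, 12, 13, 6, 8, 0, 10, 11, 7, 1]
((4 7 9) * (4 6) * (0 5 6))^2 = (0 6 7)(4 9 5) = [6, 1, 2, 3, 9, 4, 7, 0, 8, 5]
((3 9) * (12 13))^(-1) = (3 9)(12 13) = [0, 1, 2, 9, 4, 5, 6, 7, 8, 3, 10, 11, 13, 12]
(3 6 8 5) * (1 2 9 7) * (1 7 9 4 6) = (9)(1 2 4 6 8 5 3) = [0, 2, 4, 1, 6, 3, 8, 7, 5, 9]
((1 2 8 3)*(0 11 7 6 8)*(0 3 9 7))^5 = (0 11)(1 3 2)(6 8 9 7) = [11, 3, 1, 2, 4, 5, 8, 6, 9, 7, 10, 0]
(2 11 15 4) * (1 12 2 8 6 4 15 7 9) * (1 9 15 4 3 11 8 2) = (1 12)(2 8 6 3 11 7 15 4) = [0, 12, 8, 11, 2, 5, 3, 15, 6, 9, 10, 7, 1, 13, 14, 4]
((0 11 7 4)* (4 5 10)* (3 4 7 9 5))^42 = [9, 1, 2, 0, 11, 7, 6, 4, 8, 10, 3, 5] = (0 9 10 3)(4 11 5 7)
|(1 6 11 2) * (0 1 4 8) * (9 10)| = |(0 1 6 11 2 4 8)(9 10)| = 14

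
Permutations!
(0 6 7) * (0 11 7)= (0 6)(7 11)= [6, 1, 2, 3, 4, 5, 0, 11, 8, 9, 10, 7]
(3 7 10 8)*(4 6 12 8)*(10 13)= (3 7 13 10 4 6 12 8)= [0, 1, 2, 7, 6, 5, 12, 13, 3, 9, 4, 11, 8, 10]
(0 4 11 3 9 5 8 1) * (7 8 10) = (0 4 11 3 9 5 10 7 8 1) = [4, 0, 2, 9, 11, 10, 6, 8, 1, 5, 7, 3]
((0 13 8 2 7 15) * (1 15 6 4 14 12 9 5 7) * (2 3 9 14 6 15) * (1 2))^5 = (0 5 8 15 9 13 7 3)(4 6)(12 14) = [5, 1, 2, 0, 6, 8, 4, 3, 15, 13, 10, 11, 14, 7, 12, 9]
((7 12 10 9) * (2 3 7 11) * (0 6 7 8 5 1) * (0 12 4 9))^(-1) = (0 10 12 1 5 8 3 2 11 9 4 7 6) = [10, 5, 11, 2, 7, 8, 0, 6, 3, 4, 12, 9, 1]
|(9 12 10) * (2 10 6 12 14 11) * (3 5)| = |(2 10 9 14 11)(3 5)(6 12)| = 10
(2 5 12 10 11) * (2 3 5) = (3 5 12 10 11) = [0, 1, 2, 5, 4, 12, 6, 7, 8, 9, 11, 3, 10]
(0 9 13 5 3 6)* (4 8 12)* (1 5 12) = (0 9 13 12 4 8 1 5 3 6) = [9, 5, 2, 6, 8, 3, 0, 7, 1, 13, 10, 11, 4, 12]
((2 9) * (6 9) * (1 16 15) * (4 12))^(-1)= (1 15 16)(2 9 6)(4 12)= [0, 15, 9, 3, 12, 5, 2, 7, 8, 6, 10, 11, 4, 13, 14, 16, 1]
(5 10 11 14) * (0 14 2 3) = (0 14 5 10 11 2 3) = [14, 1, 3, 0, 4, 10, 6, 7, 8, 9, 11, 2, 12, 13, 5]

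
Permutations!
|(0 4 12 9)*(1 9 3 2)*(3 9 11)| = 4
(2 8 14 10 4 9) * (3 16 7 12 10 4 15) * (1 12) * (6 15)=[0, 12, 8, 16, 9, 5, 15, 1, 14, 2, 6, 11, 10, 13, 4, 3, 7]=(1 12 10 6 15 3 16 7)(2 8 14 4 9)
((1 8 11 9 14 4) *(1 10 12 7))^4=[0, 14, 2, 3, 1, 5, 6, 9, 4, 12, 8, 10, 11, 13, 7]=(1 14 7 9 12 11 10 8 4)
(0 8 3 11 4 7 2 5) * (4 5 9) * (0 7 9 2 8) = (3 11 5 7 8)(4 9) = [0, 1, 2, 11, 9, 7, 6, 8, 3, 4, 10, 5]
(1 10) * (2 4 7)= (1 10)(2 4 7)= [0, 10, 4, 3, 7, 5, 6, 2, 8, 9, 1]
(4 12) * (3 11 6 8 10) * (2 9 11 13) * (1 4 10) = [0, 4, 9, 13, 12, 5, 8, 7, 1, 11, 3, 6, 10, 2] = (1 4 12 10 3 13 2 9 11 6 8)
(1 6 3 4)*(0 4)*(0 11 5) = [4, 6, 2, 11, 1, 0, 3, 7, 8, 9, 10, 5] = (0 4 1 6 3 11 5)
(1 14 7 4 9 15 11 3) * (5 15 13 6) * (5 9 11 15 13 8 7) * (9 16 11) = (1 14 5 13 6 16 11 3)(4 9 8 7) = [0, 14, 2, 1, 9, 13, 16, 4, 7, 8, 10, 3, 12, 6, 5, 15, 11]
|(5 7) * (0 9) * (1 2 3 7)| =10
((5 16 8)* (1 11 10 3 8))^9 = [0, 10, 2, 5, 4, 1, 6, 7, 16, 9, 8, 3, 12, 13, 14, 15, 11] = (1 10 8 16 11 3 5)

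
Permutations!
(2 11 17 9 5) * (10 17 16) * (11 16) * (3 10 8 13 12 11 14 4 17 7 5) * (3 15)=(2 16 8 13 12 11 14 4 17 9 15 3 10 7 5)=[0, 1, 16, 10, 17, 2, 6, 5, 13, 15, 7, 14, 11, 12, 4, 3, 8, 9]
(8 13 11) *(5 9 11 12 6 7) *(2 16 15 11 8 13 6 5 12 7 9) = (2 16 15 11 13 7 12 5)(6 9 8) = [0, 1, 16, 3, 4, 2, 9, 12, 6, 8, 10, 13, 5, 7, 14, 11, 15]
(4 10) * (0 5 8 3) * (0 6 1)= (0 5 8 3 6 1)(4 10)= [5, 0, 2, 6, 10, 8, 1, 7, 3, 9, 4]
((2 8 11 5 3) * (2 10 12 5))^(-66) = (3 12)(5 10) = [0, 1, 2, 12, 4, 10, 6, 7, 8, 9, 5, 11, 3]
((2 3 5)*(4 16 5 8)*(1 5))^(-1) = [0, 16, 5, 2, 8, 1, 6, 7, 3, 9, 10, 11, 12, 13, 14, 15, 4] = (1 16 4 8 3 2 5)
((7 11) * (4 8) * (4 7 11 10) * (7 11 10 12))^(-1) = (4 10 11 8)(7 12) = [0, 1, 2, 3, 10, 5, 6, 12, 4, 9, 11, 8, 7]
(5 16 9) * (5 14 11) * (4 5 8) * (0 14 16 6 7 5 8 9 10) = (0 14 11 9 16 10)(4 8)(5 6 7) = [14, 1, 2, 3, 8, 6, 7, 5, 4, 16, 0, 9, 12, 13, 11, 15, 10]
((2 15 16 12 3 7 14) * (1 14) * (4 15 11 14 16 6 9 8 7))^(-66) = [0, 4, 2, 9, 8, 5, 1, 3, 12, 16, 10, 11, 6, 13, 14, 7, 15] = (1 4 8 12 6)(3 9 16 15 7)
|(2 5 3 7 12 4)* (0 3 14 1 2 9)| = |(0 3 7 12 4 9)(1 2 5 14)| = 12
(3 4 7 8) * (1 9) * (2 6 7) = (1 9)(2 6 7 8 3 4) = [0, 9, 6, 4, 2, 5, 7, 8, 3, 1]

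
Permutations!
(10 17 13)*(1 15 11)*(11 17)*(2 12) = (1 15 17 13 10 11)(2 12) = [0, 15, 12, 3, 4, 5, 6, 7, 8, 9, 11, 1, 2, 10, 14, 17, 16, 13]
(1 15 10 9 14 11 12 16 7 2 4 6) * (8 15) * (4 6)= (1 8 15 10 9 14 11 12 16 7 2 6)= [0, 8, 6, 3, 4, 5, 1, 2, 15, 14, 9, 12, 16, 13, 11, 10, 7]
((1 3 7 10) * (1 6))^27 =[0, 7, 2, 10, 4, 5, 3, 6, 8, 9, 1] =(1 7 6 3 10)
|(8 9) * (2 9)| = 3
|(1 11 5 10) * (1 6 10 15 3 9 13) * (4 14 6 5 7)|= |(1 11 7 4 14 6 10 5 15 3 9 13)|= 12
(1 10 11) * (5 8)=(1 10 11)(5 8)=[0, 10, 2, 3, 4, 8, 6, 7, 5, 9, 11, 1]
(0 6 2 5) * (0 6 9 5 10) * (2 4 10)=(0 9 5 6 4 10)=[9, 1, 2, 3, 10, 6, 4, 7, 8, 5, 0]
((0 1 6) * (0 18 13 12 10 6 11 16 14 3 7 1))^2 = [0, 16, 2, 1, 4, 5, 13, 11, 8, 9, 18, 14, 6, 10, 7, 15, 3, 17, 12] = (1 16 3)(6 13 10 18 12)(7 11 14)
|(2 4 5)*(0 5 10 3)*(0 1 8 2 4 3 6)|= 20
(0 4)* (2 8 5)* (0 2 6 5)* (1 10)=[4, 10, 8, 3, 2, 6, 5, 7, 0, 9, 1]=(0 4 2 8)(1 10)(5 6)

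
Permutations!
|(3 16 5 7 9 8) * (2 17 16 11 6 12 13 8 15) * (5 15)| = 12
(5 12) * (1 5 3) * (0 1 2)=[1, 5, 0, 2, 4, 12, 6, 7, 8, 9, 10, 11, 3]=(0 1 5 12 3 2)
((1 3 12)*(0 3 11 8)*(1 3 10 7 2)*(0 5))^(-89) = (0 5 8 11 1 2 7 10)(3 12) = [5, 2, 7, 12, 4, 8, 6, 10, 11, 9, 0, 1, 3]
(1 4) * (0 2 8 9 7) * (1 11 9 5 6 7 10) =[2, 4, 8, 3, 11, 6, 7, 0, 5, 10, 1, 9] =(0 2 8 5 6 7)(1 4 11 9 10)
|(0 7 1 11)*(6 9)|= |(0 7 1 11)(6 9)|= 4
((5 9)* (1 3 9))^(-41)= (1 5 9 3)= [0, 5, 2, 1, 4, 9, 6, 7, 8, 3]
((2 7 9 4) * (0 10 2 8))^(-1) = (0 8 4 9 7 2 10) = [8, 1, 10, 3, 9, 5, 6, 2, 4, 7, 0]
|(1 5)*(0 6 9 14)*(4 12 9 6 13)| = |(0 13 4 12 9 14)(1 5)| = 6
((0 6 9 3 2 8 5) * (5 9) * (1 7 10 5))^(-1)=[5, 6, 3, 9, 4, 10, 0, 1, 2, 8, 7]=(0 5 10 7 1 6)(2 3 9 8)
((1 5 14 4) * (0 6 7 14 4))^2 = (0 7)(1 4 5)(6 14) = [7, 4, 2, 3, 5, 1, 14, 0, 8, 9, 10, 11, 12, 13, 6]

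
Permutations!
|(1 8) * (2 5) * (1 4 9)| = 4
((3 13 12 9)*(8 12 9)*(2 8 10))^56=(3 9 13)=[0, 1, 2, 9, 4, 5, 6, 7, 8, 13, 10, 11, 12, 3]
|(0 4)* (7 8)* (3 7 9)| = 4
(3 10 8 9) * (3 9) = [0, 1, 2, 10, 4, 5, 6, 7, 3, 9, 8] = (3 10 8)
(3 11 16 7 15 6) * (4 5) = (3 11 16 7 15 6)(4 5) = [0, 1, 2, 11, 5, 4, 3, 15, 8, 9, 10, 16, 12, 13, 14, 6, 7]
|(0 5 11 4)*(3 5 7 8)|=|(0 7 8 3 5 11 4)|=7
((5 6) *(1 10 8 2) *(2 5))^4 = (1 6 8)(2 5 10) = [0, 6, 5, 3, 4, 10, 8, 7, 1, 9, 2]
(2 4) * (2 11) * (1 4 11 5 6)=[0, 4, 11, 3, 5, 6, 1, 7, 8, 9, 10, 2]=(1 4 5 6)(2 11)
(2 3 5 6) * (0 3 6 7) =(0 3 5 7)(2 6) =[3, 1, 6, 5, 4, 7, 2, 0]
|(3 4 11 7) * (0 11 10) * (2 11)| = |(0 2 11 7 3 4 10)| = 7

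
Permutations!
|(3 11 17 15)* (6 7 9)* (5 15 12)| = |(3 11 17 12 5 15)(6 7 9)| = 6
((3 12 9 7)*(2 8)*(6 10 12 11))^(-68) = (3 6 12 7 11 10 9) = [0, 1, 2, 6, 4, 5, 12, 11, 8, 3, 9, 10, 7]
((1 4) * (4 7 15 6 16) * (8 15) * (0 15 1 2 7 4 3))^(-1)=(0 3 16 6 15)(1 8 7 2 4)=[3, 8, 4, 16, 1, 5, 15, 2, 7, 9, 10, 11, 12, 13, 14, 0, 6]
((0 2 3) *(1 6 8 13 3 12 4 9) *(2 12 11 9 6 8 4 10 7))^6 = [9, 10, 3, 11, 4, 5, 6, 13, 7, 12, 8, 0, 1, 2] = (0 9 12 1 10 8 7 13 2 3 11)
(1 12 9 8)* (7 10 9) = [0, 12, 2, 3, 4, 5, 6, 10, 1, 8, 9, 11, 7] = (1 12 7 10 9 8)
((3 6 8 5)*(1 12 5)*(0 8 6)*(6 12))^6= (0 3 5 12 6 1 8)= [3, 8, 2, 5, 4, 12, 1, 7, 0, 9, 10, 11, 6]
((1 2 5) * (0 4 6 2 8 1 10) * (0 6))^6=(2 10)(5 6)=[0, 1, 10, 3, 4, 6, 5, 7, 8, 9, 2]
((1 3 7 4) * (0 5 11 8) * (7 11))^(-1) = (0 8 11 3 1 4 7 5) = [8, 4, 2, 1, 7, 0, 6, 5, 11, 9, 10, 3]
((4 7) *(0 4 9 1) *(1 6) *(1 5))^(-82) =(0 7 6 1 4 9 5) =[7, 4, 2, 3, 9, 0, 1, 6, 8, 5]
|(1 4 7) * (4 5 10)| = 5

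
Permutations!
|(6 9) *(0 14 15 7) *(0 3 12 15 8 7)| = |(0 14 8 7 3 12 15)(6 9)| = 14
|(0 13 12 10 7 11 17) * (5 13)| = |(0 5 13 12 10 7 11 17)| = 8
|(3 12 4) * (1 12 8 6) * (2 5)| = 6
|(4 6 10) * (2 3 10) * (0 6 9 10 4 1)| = 8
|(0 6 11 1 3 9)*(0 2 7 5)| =|(0 6 11 1 3 9 2 7 5)| =9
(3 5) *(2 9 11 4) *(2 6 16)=(2 9 11 4 6 16)(3 5)=[0, 1, 9, 5, 6, 3, 16, 7, 8, 11, 10, 4, 12, 13, 14, 15, 2]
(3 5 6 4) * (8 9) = (3 5 6 4)(8 9) = [0, 1, 2, 5, 3, 6, 4, 7, 9, 8]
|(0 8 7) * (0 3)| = |(0 8 7 3)| = 4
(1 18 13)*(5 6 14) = [0, 18, 2, 3, 4, 6, 14, 7, 8, 9, 10, 11, 12, 1, 5, 15, 16, 17, 13] = (1 18 13)(5 6 14)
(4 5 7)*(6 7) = (4 5 6 7) = [0, 1, 2, 3, 5, 6, 7, 4]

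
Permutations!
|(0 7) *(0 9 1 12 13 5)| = |(0 7 9 1 12 13 5)| = 7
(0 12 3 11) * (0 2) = [12, 1, 0, 11, 4, 5, 6, 7, 8, 9, 10, 2, 3] = (0 12 3 11 2)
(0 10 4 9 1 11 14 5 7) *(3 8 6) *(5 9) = (0 10 4 5 7)(1 11 14 9)(3 8 6) = [10, 11, 2, 8, 5, 7, 3, 0, 6, 1, 4, 14, 12, 13, 9]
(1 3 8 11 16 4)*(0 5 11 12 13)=[5, 3, 2, 8, 1, 11, 6, 7, 12, 9, 10, 16, 13, 0, 14, 15, 4]=(0 5 11 16 4 1 3 8 12 13)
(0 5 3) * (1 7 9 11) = [5, 7, 2, 0, 4, 3, 6, 9, 8, 11, 10, 1] = (0 5 3)(1 7 9 11)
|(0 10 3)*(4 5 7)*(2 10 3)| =|(0 3)(2 10)(4 5 7)| =6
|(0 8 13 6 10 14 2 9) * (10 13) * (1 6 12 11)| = 30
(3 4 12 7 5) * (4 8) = [0, 1, 2, 8, 12, 3, 6, 5, 4, 9, 10, 11, 7] = (3 8 4 12 7 5)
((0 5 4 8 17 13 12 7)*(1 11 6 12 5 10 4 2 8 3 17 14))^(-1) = (0 7 12 6 11 1 14 8 2 5 13 17 3 4 10) = [7, 14, 5, 4, 10, 13, 11, 12, 2, 9, 0, 1, 6, 17, 8, 15, 16, 3]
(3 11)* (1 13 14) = (1 13 14)(3 11) = [0, 13, 2, 11, 4, 5, 6, 7, 8, 9, 10, 3, 12, 14, 1]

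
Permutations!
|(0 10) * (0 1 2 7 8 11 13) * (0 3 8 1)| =|(0 10)(1 2 7)(3 8 11 13)| =12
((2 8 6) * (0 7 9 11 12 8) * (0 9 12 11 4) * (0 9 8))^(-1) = [12, 1, 6, 3, 9, 5, 8, 0, 2, 4, 10, 11, 7] = (0 12 7)(2 6 8)(4 9)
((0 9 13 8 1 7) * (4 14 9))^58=(0 14 13 1)(4 9 8 7)=[14, 0, 2, 3, 9, 5, 6, 4, 7, 8, 10, 11, 12, 1, 13]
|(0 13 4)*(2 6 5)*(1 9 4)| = 15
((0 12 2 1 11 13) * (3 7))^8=(0 2 11)(1 13 12)=[2, 13, 11, 3, 4, 5, 6, 7, 8, 9, 10, 0, 1, 12]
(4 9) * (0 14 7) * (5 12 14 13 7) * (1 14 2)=(0 13 7)(1 14 5 12 2)(4 9)=[13, 14, 1, 3, 9, 12, 6, 0, 8, 4, 10, 11, 2, 7, 5]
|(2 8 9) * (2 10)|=|(2 8 9 10)|=4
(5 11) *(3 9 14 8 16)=(3 9 14 8 16)(5 11)=[0, 1, 2, 9, 4, 11, 6, 7, 16, 14, 10, 5, 12, 13, 8, 15, 3]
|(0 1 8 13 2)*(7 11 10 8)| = 8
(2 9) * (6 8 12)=[0, 1, 9, 3, 4, 5, 8, 7, 12, 2, 10, 11, 6]=(2 9)(6 8 12)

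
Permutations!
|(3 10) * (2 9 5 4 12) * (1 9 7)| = |(1 9 5 4 12 2 7)(3 10)| = 14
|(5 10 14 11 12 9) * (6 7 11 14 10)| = |(14)(5 6 7 11 12 9)| = 6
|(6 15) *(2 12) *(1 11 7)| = 6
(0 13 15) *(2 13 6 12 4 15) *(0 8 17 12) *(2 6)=[2, 1, 13, 3, 15, 5, 0, 7, 17, 9, 10, 11, 4, 6, 14, 8, 16, 12]=(0 2 13 6)(4 15 8 17 12)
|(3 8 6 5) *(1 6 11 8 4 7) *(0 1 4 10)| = |(0 1 6 5 3 10)(4 7)(8 11)| = 6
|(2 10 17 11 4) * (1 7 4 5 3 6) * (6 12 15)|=|(1 7 4 2 10 17 11 5 3 12 15 6)|=12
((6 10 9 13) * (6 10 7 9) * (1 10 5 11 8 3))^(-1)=(1 3 8 11 5 13 9 7 6 10)=[0, 3, 2, 8, 4, 13, 10, 6, 11, 7, 1, 5, 12, 9]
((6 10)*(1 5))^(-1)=(1 5)(6 10)=[0, 5, 2, 3, 4, 1, 10, 7, 8, 9, 6]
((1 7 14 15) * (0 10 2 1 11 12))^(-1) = (0 12 11 15 14 7 1 2 10) = [12, 2, 10, 3, 4, 5, 6, 1, 8, 9, 0, 15, 11, 13, 7, 14]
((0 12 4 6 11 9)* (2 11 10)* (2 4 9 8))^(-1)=(0 9 12)(2 8 11)(4 10 6)=[9, 1, 8, 3, 10, 5, 4, 7, 11, 12, 6, 2, 0]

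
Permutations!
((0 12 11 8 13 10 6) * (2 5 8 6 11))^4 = (0 8 6 5 11 2 10 12 13) = [8, 1, 10, 3, 4, 11, 5, 7, 6, 9, 12, 2, 13, 0]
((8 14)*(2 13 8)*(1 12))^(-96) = (14) = [0, 1, 2, 3, 4, 5, 6, 7, 8, 9, 10, 11, 12, 13, 14]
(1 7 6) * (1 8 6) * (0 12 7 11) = [12, 11, 2, 3, 4, 5, 8, 1, 6, 9, 10, 0, 7] = (0 12 7 1 11)(6 8)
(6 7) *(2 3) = (2 3)(6 7) = [0, 1, 3, 2, 4, 5, 7, 6]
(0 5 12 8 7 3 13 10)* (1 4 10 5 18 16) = (0 18 16 1 4 10)(3 13 5 12 8 7) = [18, 4, 2, 13, 10, 12, 6, 3, 7, 9, 0, 11, 8, 5, 14, 15, 1, 17, 16]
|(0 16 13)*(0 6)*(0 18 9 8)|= |(0 16 13 6 18 9 8)|= 7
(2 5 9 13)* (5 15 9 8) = [0, 1, 15, 3, 4, 8, 6, 7, 5, 13, 10, 11, 12, 2, 14, 9] = (2 15 9 13)(5 8)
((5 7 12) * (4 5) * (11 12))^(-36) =[0, 1, 2, 3, 12, 4, 6, 5, 8, 9, 10, 7, 11] =(4 12 11 7 5)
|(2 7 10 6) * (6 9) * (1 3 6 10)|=10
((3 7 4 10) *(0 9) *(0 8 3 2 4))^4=[7, 1, 4, 8, 10, 5, 6, 3, 9, 0, 2]=(0 7 3 8 9)(2 4 10)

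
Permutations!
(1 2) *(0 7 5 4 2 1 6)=[7, 1, 6, 3, 2, 4, 0, 5]=(0 7 5 4 2 6)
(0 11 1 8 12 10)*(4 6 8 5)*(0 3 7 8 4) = (0 11 1 5)(3 7 8 12 10)(4 6) = [11, 5, 2, 7, 6, 0, 4, 8, 12, 9, 3, 1, 10]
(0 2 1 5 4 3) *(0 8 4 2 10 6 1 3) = (0 10 6 1 5 2 3 8 4) = [10, 5, 3, 8, 0, 2, 1, 7, 4, 9, 6]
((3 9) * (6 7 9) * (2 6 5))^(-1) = (2 5 3 9 7 6) = [0, 1, 5, 9, 4, 3, 2, 6, 8, 7]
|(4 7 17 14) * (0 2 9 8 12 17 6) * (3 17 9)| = 24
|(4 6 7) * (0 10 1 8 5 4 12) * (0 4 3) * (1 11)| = 28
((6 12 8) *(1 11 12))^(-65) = (12) = [0, 1, 2, 3, 4, 5, 6, 7, 8, 9, 10, 11, 12]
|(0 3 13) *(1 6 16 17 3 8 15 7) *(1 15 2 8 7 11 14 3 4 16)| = |(0 7 15 11 14 3 13)(1 6)(2 8)(4 16 17)| = 42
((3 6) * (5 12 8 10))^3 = (3 6)(5 10 8 12) = [0, 1, 2, 6, 4, 10, 3, 7, 12, 9, 8, 11, 5]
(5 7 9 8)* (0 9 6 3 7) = [9, 1, 2, 7, 4, 0, 3, 6, 5, 8] = (0 9 8 5)(3 7 6)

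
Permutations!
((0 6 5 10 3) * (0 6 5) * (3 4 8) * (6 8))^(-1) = [6, 1, 2, 8, 10, 0, 4, 7, 3, 9, 5] = (0 6 4 10 5)(3 8)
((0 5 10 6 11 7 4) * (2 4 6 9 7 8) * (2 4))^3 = [9, 1, 2, 3, 10, 7, 4, 8, 5, 11, 6, 0] = (0 9 11)(4 10 6)(5 7 8)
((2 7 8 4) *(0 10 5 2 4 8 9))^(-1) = (0 9 7 2 5 10) = [9, 1, 5, 3, 4, 10, 6, 2, 8, 7, 0]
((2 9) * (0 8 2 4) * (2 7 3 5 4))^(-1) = (0 4 5 3 7 8)(2 9) = [4, 1, 9, 7, 5, 3, 6, 8, 0, 2]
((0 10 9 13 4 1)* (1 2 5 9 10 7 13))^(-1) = (0 1 9 5 2 4 13 7) = [1, 9, 4, 3, 13, 2, 6, 0, 8, 5, 10, 11, 12, 7]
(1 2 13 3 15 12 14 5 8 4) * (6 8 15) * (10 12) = (1 2 13 3 6 8 4)(5 15 10 12 14) = [0, 2, 13, 6, 1, 15, 8, 7, 4, 9, 12, 11, 14, 3, 5, 10]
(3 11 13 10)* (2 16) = (2 16)(3 11 13 10) = [0, 1, 16, 11, 4, 5, 6, 7, 8, 9, 3, 13, 12, 10, 14, 15, 2]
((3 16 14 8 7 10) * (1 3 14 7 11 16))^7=(1 3)(7 10 14 8 11 16)=[0, 3, 2, 1, 4, 5, 6, 10, 11, 9, 14, 16, 12, 13, 8, 15, 7]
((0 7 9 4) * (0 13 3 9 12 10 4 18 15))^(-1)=(0 15 18 9 3 13 4 10 12 7)=[15, 1, 2, 13, 10, 5, 6, 0, 8, 3, 12, 11, 7, 4, 14, 18, 16, 17, 9]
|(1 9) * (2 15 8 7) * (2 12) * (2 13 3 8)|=10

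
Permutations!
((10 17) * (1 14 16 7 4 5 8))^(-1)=(1 8 5 4 7 16 14)(10 17)=[0, 8, 2, 3, 7, 4, 6, 16, 5, 9, 17, 11, 12, 13, 1, 15, 14, 10]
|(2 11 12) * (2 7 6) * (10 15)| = |(2 11 12 7 6)(10 15)| = 10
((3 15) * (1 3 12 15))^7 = [0, 3, 2, 1, 4, 5, 6, 7, 8, 9, 10, 11, 15, 13, 14, 12] = (1 3)(12 15)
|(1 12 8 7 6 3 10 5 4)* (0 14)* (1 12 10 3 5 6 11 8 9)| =|(0 14)(1 10 6 5 4 12 9)(7 11 8)| =42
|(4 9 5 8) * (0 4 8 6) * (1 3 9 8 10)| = |(0 4 8 10 1 3 9 5 6)| = 9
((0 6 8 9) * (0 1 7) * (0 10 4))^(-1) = (0 4 10 7 1 9 8 6) = [4, 9, 2, 3, 10, 5, 0, 1, 6, 8, 7]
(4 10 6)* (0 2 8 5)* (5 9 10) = (0 2 8 9 10 6 4 5) = [2, 1, 8, 3, 5, 0, 4, 7, 9, 10, 6]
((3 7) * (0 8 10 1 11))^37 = (0 10 11 8 1)(3 7) = [10, 0, 2, 7, 4, 5, 6, 3, 1, 9, 11, 8]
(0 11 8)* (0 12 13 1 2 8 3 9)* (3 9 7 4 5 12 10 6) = (0 11 9)(1 2 8 10 6 3 7 4 5 12 13) = [11, 2, 8, 7, 5, 12, 3, 4, 10, 0, 6, 9, 13, 1]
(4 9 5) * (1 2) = (1 2)(4 9 5) = [0, 2, 1, 3, 9, 4, 6, 7, 8, 5]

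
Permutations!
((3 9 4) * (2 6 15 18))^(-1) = [0, 1, 18, 4, 9, 5, 2, 7, 8, 3, 10, 11, 12, 13, 14, 6, 16, 17, 15] = (2 18 15 6)(3 4 9)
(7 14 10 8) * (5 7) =(5 7 14 10 8) =[0, 1, 2, 3, 4, 7, 6, 14, 5, 9, 8, 11, 12, 13, 10]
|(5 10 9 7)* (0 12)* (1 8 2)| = |(0 12)(1 8 2)(5 10 9 7)| = 12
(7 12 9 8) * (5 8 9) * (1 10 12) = (1 10 12 5 8 7) = [0, 10, 2, 3, 4, 8, 6, 1, 7, 9, 12, 11, 5]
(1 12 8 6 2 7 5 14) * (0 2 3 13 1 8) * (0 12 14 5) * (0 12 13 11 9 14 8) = [2, 8, 7, 11, 4, 5, 3, 12, 6, 14, 10, 9, 13, 1, 0] = (0 2 7 12 13 1 8 6 3 11 9 14)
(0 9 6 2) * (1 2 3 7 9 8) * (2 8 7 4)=(0 7 9 6 3 4 2)(1 8)=[7, 8, 0, 4, 2, 5, 3, 9, 1, 6]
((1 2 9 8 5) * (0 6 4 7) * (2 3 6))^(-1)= (0 7 4 6 3 1 5 8 9 2)= [7, 5, 0, 1, 6, 8, 3, 4, 9, 2]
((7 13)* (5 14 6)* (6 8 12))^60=(14)=[0, 1, 2, 3, 4, 5, 6, 7, 8, 9, 10, 11, 12, 13, 14]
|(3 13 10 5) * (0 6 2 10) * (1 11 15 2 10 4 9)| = 6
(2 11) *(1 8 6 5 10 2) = [0, 8, 11, 3, 4, 10, 5, 7, 6, 9, 2, 1] = (1 8 6 5 10 2 11)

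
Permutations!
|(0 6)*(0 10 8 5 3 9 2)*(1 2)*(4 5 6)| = |(0 4 5 3 9 1 2)(6 10 8)| = 21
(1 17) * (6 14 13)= (1 17)(6 14 13)= [0, 17, 2, 3, 4, 5, 14, 7, 8, 9, 10, 11, 12, 6, 13, 15, 16, 1]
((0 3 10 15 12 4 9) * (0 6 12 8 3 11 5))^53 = (0 5 11)(3 10 15 8)(4 9 6 12) = [5, 1, 2, 10, 9, 11, 12, 7, 3, 6, 15, 0, 4, 13, 14, 8]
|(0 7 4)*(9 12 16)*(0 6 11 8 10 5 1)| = 9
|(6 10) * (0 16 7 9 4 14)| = 6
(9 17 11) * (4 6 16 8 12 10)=(4 6 16 8 12 10)(9 17 11)=[0, 1, 2, 3, 6, 5, 16, 7, 12, 17, 4, 9, 10, 13, 14, 15, 8, 11]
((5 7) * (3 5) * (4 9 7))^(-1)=(3 7 9 4 5)=[0, 1, 2, 7, 5, 3, 6, 9, 8, 4]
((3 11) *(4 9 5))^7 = (3 11)(4 9 5) = [0, 1, 2, 11, 9, 4, 6, 7, 8, 5, 10, 3]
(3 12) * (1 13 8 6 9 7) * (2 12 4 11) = (1 13 8 6 9 7)(2 12 3 4 11) = [0, 13, 12, 4, 11, 5, 9, 1, 6, 7, 10, 2, 3, 8]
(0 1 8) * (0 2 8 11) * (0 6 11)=(0 1)(2 8)(6 11)=[1, 0, 8, 3, 4, 5, 11, 7, 2, 9, 10, 6]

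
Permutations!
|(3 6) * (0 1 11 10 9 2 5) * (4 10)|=|(0 1 11 4 10 9 2 5)(3 6)|=8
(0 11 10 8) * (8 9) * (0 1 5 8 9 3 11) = [0, 5, 2, 11, 4, 8, 6, 7, 1, 9, 3, 10] = (1 5 8)(3 11 10)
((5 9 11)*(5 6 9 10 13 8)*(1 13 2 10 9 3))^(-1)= (1 3 6 11 9 5 8 13)(2 10)= [0, 3, 10, 6, 4, 8, 11, 7, 13, 5, 2, 9, 12, 1]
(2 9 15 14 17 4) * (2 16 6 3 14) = (2 9 15)(3 14 17 4 16 6) = [0, 1, 9, 14, 16, 5, 3, 7, 8, 15, 10, 11, 12, 13, 17, 2, 6, 4]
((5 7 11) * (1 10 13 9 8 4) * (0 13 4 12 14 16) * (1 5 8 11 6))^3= (0 11 14 13 8 16 9 12)(1 5)(4 6)(7 10)= [11, 5, 2, 3, 6, 1, 4, 10, 16, 12, 7, 14, 0, 8, 13, 15, 9]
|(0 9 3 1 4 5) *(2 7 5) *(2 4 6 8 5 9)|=|(0 2 7 9 3 1 6 8 5)|=9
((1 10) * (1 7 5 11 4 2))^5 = [0, 4, 11, 3, 5, 10, 6, 1, 8, 9, 2, 7] = (1 4 5 10 2 11 7)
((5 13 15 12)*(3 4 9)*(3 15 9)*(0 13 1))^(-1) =(0 1 5 12 15 9 13)(3 4) =[1, 5, 2, 4, 3, 12, 6, 7, 8, 13, 10, 11, 15, 0, 14, 9]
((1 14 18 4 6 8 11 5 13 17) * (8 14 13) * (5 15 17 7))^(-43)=(1 11 7 17 8 13 15 5)(4 6 14 18)=[0, 11, 2, 3, 6, 1, 14, 17, 13, 9, 10, 7, 12, 15, 18, 5, 16, 8, 4]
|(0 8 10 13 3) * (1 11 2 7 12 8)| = |(0 1 11 2 7 12 8 10 13 3)| = 10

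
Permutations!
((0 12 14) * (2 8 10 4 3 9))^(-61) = (0 14 12)(2 9 3 4 10 8) = [14, 1, 9, 4, 10, 5, 6, 7, 2, 3, 8, 11, 0, 13, 12]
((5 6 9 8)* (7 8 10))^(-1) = (5 8 7 10 9 6) = [0, 1, 2, 3, 4, 8, 5, 10, 7, 6, 9]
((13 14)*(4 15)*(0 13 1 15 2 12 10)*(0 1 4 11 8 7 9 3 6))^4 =(0 2 15 9 13 12 11 3 14 10 8 6 4 1 7) =[2, 7, 15, 14, 1, 5, 4, 0, 6, 13, 8, 3, 11, 12, 10, 9]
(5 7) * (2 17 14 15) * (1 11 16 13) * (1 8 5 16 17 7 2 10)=(1 11 17 14 15 10)(2 7 16 13 8 5)=[0, 11, 7, 3, 4, 2, 6, 16, 5, 9, 1, 17, 12, 8, 15, 10, 13, 14]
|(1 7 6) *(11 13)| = |(1 7 6)(11 13)| = 6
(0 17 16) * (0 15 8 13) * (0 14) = [17, 1, 2, 3, 4, 5, 6, 7, 13, 9, 10, 11, 12, 14, 0, 8, 15, 16] = (0 17 16 15 8 13 14)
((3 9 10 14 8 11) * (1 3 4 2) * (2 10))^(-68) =(4 14 11 10 8) =[0, 1, 2, 3, 14, 5, 6, 7, 4, 9, 8, 10, 12, 13, 11]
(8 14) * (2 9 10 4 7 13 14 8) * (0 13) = (0 13 14 2 9 10 4 7) = [13, 1, 9, 3, 7, 5, 6, 0, 8, 10, 4, 11, 12, 14, 2]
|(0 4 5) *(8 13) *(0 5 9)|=6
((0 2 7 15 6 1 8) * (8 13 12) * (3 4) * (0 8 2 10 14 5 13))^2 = (0 14 13 2 15 1 10 5 12 7 6) = [14, 10, 15, 3, 4, 12, 0, 6, 8, 9, 5, 11, 7, 2, 13, 1]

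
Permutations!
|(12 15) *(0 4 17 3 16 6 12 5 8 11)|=11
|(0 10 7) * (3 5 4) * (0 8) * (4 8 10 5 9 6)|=|(0 5 8)(3 9 6 4)(7 10)|=12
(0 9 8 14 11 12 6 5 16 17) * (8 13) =(0 9 13 8 14 11 12 6 5 16 17) =[9, 1, 2, 3, 4, 16, 5, 7, 14, 13, 10, 12, 6, 8, 11, 15, 17, 0]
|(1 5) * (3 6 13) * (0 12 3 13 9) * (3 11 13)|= |(0 12 11 13 3 6 9)(1 5)|= 14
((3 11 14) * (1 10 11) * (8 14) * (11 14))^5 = [0, 10, 2, 1, 4, 5, 6, 7, 11, 9, 14, 8, 12, 13, 3] = (1 10 14 3)(8 11)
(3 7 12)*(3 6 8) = (3 7 12 6 8) = [0, 1, 2, 7, 4, 5, 8, 12, 3, 9, 10, 11, 6]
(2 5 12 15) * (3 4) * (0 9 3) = (0 9 3 4)(2 5 12 15) = [9, 1, 5, 4, 0, 12, 6, 7, 8, 3, 10, 11, 15, 13, 14, 2]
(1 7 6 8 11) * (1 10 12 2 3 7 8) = (1 8 11 10 12 2 3 7 6) = [0, 8, 3, 7, 4, 5, 1, 6, 11, 9, 12, 10, 2]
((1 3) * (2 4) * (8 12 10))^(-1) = [0, 3, 4, 1, 2, 5, 6, 7, 10, 9, 12, 11, 8] = (1 3)(2 4)(8 10 12)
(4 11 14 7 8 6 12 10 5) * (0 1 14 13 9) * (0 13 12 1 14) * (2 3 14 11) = (0 11 12 10 5 4 2 3 14 7 8 6 1)(9 13) = [11, 0, 3, 14, 2, 4, 1, 8, 6, 13, 5, 12, 10, 9, 7]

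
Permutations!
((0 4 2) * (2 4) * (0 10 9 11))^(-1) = (0 11 9 10 2) = [11, 1, 0, 3, 4, 5, 6, 7, 8, 10, 2, 9]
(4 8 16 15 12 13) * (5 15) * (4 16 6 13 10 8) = (5 15 12 10 8 6 13 16) = [0, 1, 2, 3, 4, 15, 13, 7, 6, 9, 8, 11, 10, 16, 14, 12, 5]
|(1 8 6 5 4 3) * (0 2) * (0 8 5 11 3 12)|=10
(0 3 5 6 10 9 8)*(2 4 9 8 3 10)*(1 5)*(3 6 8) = (0 10 3 1 5 8)(2 4 9 6) = [10, 5, 4, 1, 9, 8, 2, 7, 0, 6, 3]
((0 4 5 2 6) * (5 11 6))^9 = (0 4 11 6)(2 5) = [4, 1, 5, 3, 11, 2, 0, 7, 8, 9, 10, 6]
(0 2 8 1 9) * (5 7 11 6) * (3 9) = [2, 3, 8, 9, 4, 7, 5, 11, 1, 0, 10, 6] = (0 2 8 1 3 9)(5 7 11 6)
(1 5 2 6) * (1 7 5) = (2 6 7 5) = [0, 1, 6, 3, 4, 2, 7, 5]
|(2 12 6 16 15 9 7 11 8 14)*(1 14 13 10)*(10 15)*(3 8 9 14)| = |(1 3 8 13 15 14 2 12 6 16 10)(7 11 9)| = 33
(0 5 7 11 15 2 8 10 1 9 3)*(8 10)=(0 5 7 11 15 2 10 1 9 3)=[5, 9, 10, 0, 4, 7, 6, 11, 8, 3, 1, 15, 12, 13, 14, 2]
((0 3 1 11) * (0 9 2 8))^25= (0 9 3 2 1 8 11)= [9, 8, 1, 2, 4, 5, 6, 7, 11, 3, 10, 0]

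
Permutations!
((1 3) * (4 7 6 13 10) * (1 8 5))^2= [0, 8, 2, 5, 6, 3, 10, 13, 1, 9, 7, 11, 12, 4]= (1 8)(3 5)(4 6 10 7 13)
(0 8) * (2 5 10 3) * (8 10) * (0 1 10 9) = [9, 10, 5, 2, 4, 8, 6, 7, 1, 0, 3] = (0 9)(1 10 3 2 5 8)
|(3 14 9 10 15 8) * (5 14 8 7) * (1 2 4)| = |(1 2 4)(3 8)(5 14 9 10 15 7)| = 6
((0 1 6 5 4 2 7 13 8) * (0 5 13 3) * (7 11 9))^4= (0 8 11)(1 5 9)(2 3 13)(4 7 6)= [8, 5, 3, 13, 7, 9, 4, 6, 11, 1, 10, 0, 12, 2]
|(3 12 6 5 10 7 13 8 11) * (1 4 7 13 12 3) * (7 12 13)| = 10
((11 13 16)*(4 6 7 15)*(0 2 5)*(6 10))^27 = (16)(4 6 15 10 7) = [0, 1, 2, 3, 6, 5, 15, 4, 8, 9, 7, 11, 12, 13, 14, 10, 16]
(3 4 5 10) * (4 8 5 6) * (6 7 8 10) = (3 10)(4 7 8 5 6) = [0, 1, 2, 10, 7, 6, 4, 8, 5, 9, 3]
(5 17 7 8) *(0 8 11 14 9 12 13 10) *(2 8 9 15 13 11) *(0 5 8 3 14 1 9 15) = (0 15 13 10 5 17 7 2 3 14)(1 9 12 11) = [15, 9, 3, 14, 4, 17, 6, 2, 8, 12, 5, 1, 11, 10, 0, 13, 16, 7]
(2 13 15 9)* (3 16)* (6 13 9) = [0, 1, 9, 16, 4, 5, 13, 7, 8, 2, 10, 11, 12, 15, 14, 6, 3] = (2 9)(3 16)(6 13 15)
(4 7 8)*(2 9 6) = (2 9 6)(4 7 8) = [0, 1, 9, 3, 7, 5, 2, 8, 4, 6]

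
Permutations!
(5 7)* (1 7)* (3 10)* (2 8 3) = (1 7 5)(2 8 3 10) = [0, 7, 8, 10, 4, 1, 6, 5, 3, 9, 2]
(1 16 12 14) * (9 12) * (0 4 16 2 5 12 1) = [4, 2, 5, 3, 16, 12, 6, 7, 8, 1, 10, 11, 14, 13, 0, 15, 9] = (0 4 16 9 1 2 5 12 14)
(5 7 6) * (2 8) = (2 8)(5 7 6) = [0, 1, 8, 3, 4, 7, 5, 6, 2]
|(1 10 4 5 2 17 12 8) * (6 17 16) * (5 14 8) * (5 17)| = 20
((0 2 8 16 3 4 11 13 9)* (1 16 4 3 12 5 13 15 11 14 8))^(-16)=(16)(4 8 14)=[0, 1, 2, 3, 8, 5, 6, 7, 14, 9, 10, 11, 12, 13, 4, 15, 16]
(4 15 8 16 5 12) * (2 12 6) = (2 12 4 15 8 16 5 6) = [0, 1, 12, 3, 15, 6, 2, 7, 16, 9, 10, 11, 4, 13, 14, 8, 5]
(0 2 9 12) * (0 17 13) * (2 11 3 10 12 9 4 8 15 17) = (0 11 3 10 12 2 4 8 15 17 13) = [11, 1, 4, 10, 8, 5, 6, 7, 15, 9, 12, 3, 2, 0, 14, 17, 16, 13]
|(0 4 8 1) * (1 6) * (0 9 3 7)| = 8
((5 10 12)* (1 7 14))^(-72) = (14) = [0, 1, 2, 3, 4, 5, 6, 7, 8, 9, 10, 11, 12, 13, 14]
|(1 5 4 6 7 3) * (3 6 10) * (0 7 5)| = 8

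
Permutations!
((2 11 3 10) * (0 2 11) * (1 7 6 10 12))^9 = (0 2)(1 6 11 12 7 10 3) = [2, 6, 0, 1, 4, 5, 11, 10, 8, 9, 3, 12, 7]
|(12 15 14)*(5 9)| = 6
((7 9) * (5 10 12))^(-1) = (5 12 10)(7 9) = [0, 1, 2, 3, 4, 12, 6, 9, 8, 7, 5, 11, 10]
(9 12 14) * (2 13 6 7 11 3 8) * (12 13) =[0, 1, 12, 8, 4, 5, 7, 11, 2, 13, 10, 3, 14, 6, 9] =(2 12 14 9 13 6 7 11 3 8)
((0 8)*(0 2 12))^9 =(0 8 2 12) =[8, 1, 12, 3, 4, 5, 6, 7, 2, 9, 10, 11, 0]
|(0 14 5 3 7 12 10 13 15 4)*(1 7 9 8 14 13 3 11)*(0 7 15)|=12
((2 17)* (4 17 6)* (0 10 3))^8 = (17)(0 3 10) = [3, 1, 2, 10, 4, 5, 6, 7, 8, 9, 0, 11, 12, 13, 14, 15, 16, 17]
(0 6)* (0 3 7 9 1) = (0 6 3 7 9 1) = [6, 0, 2, 7, 4, 5, 3, 9, 8, 1]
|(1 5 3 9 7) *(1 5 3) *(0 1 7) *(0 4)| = |(0 1 3 9 4)(5 7)| = 10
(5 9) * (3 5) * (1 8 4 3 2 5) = (1 8 4 3)(2 5 9) = [0, 8, 5, 1, 3, 9, 6, 7, 4, 2]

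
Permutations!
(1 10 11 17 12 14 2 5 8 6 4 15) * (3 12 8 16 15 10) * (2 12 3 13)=[0, 13, 5, 3, 10, 16, 4, 7, 6, 9, 11, 17, 14, 2, 12, 1, 15, 8]=(1 13 2 5 16 15)(4 10 11 17 8 6)(12 14)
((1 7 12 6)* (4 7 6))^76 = [0, 1, 2, 3, 7, 5, 6, 12, 8, 9, 10, 11, 4] = (4 7 12)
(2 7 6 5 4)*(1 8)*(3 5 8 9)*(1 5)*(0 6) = [6, 9, 7, 1, 2, 4, 8, 0, 5, 3] = (0 6 8 5 4 2 7)(1 9 3)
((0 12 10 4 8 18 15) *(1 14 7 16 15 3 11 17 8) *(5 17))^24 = (18)(0 7 4)(1 12 16)(10 15 14) = [7, 12, 2, 3, 0, 5, 6, 4, 8, 9, 15, 11, 16, 13, 10, 14, 1, 17, 18]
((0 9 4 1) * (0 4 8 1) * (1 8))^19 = (0 4 1 9) = [4, 9, 2, 3, 1, 5, 6, 7, 8, 0]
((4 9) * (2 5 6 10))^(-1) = (2 10 6 5)(4 9) = [0, 1, 10, 3, 9, 2, 5, 7, 8, 4, 6]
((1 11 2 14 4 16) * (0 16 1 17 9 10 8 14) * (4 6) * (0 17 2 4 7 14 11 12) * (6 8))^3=(0 17 6 8 1 16 9 7 11 12 2 10 14 4)=[17, 16, 10, 3, 0, 5, 8, 11, 1, 7, 14, 12, 2, 13, 4, 15, 9, 6]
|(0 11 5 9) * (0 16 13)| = |(0 11 5 9 16 13)| = 6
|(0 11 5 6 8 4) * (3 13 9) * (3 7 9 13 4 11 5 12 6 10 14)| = 12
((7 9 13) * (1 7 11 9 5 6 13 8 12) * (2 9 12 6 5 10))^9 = [0, 12, 10, 3, 4, 5, 8, 1, 9, 2, 7, 13, 11, 6] = (1 12 11 13 6 8 9 2 10 7)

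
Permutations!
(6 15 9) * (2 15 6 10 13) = (2 15 9 10 13) = [0, 1, 15, 3, 4, 5, 6, 7, 8, 10, 13, 11, 12, 2, 14, 9]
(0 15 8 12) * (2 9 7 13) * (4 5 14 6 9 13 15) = [4, 1, 13, 3, 5, 14, 9, 15, 12, 7, 10, 11, 0, 2, 6, 8] = (0 4 5 14 6 9 7 15 8 12)(2 13)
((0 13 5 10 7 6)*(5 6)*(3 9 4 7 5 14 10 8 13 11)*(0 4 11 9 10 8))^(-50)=[10, 1, 2, 9, 13, 3, 8, 6, 7, 5, 11, 0, 12, 14, 4]=(0 10 11)(3 9 5)(4 13 14)(6 8 7)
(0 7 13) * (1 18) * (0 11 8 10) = (0 7 13 11 8 10)(1 18) = [7, 18, 2, 3, 4, 5, 6, 13, 10, 9, 0, 8, 12, 11, 14, 15, 16, 17, 1]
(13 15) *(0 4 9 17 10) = [4, 1, 2, 3, 9, 5, 6, 7, 8, 17, 0, 11, 12, 15, 14, 13, 16, 10] = (0 4 9 17 10)(13 15)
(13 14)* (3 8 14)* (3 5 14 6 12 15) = (3 8 6 12 15)(5 14 13) = [0, 1, 2, 8, 4, 14, 12, 7, 6, 9, 10, 11, 15, 5, 13, 3]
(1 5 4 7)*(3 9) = (1 5 4 7)(3 9) = [0, 5, 2, 9, 7, 4, 6, 1, 8, 3]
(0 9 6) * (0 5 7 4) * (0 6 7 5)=(0 9 7 4 6)=[9, 1, 2, 3, 6, 5, 0, 4, 8, 7]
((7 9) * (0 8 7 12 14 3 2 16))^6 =(0 3 9)(2 12 8)(7 16 14) =[3, 1, 12, 9, 4, 5, 6, 16, 2, 0, 10, 11, 8, 13, 7, 15, 14]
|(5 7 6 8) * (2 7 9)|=6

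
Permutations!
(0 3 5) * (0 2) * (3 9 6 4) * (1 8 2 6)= [9, 8, 0, 5, 3, 6, 4, 7, 2, 1]= (0 9 1 8 2)(3 5 6 4)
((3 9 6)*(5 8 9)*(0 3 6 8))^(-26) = (9)(0 3 5) = [3, 1, 2, 5, 4, 0, 6, 7, 8, 9]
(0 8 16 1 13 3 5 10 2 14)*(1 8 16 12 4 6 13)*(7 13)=(0 16 8 12 4 6 7 13 3 5 10 2 14)=[16, 1, 14, 5, 6, 10, 7, 13, 12, 9, 2, 11, 4, 3, 0, 15, 8]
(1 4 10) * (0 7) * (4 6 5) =(0 7)(1 6 5 4 10) =[7, 6, 2, 3, 10, 4, 5, 0, 8, 9, 1]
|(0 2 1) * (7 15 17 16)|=|(0 2 1)(7 15 17 16)|=12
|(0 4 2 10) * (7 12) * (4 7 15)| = |(0 7 12 15 4 2 10)| = 7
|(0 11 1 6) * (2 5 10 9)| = |(0 11 1 6)(2 5 10 9)| = 4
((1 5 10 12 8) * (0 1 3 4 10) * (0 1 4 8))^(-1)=(0 12 10 4)(1 5)(3 8)=[12, 5, 2, 8, 0, 1, 6, 7, 3, 9, 4, 11, 10]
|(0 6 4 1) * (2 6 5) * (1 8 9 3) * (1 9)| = |(0 5 2 6 4 8 1)(3 9)| = 14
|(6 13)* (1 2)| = 2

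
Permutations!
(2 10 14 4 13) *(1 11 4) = (1 11 4 13 2 10 14) = [0, 11, 10, 3, 13, 5, 6, 7, 8, 9, 14, 4, 12, 2, 1]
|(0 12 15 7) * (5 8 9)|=|(0 12 15 7)(5 8 9)|=12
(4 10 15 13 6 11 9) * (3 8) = (3 8)(4 10 15 13 6 11 9) = [0, 1, 2, 8, 10, 5, 11, 7, 3, 4, 15, 9, 12, 6, 14, 13]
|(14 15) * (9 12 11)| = |(9 12 11)(14 15)| = 6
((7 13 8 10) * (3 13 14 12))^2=[0, 1, 2, 8, 4, 5, 6, 12, 7, 9, 14, 11, 13, 10, 3]=(3 8 7 12 13 10 14)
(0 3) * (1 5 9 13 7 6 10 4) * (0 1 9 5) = (0 3 1)(4 9 13 7 6 10) = [3, 0, 2, 1, 9, 5, 10, 6, 8, 13, 4, 11, 12, 7]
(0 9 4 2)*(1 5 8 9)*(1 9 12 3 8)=(0 9 4 2)(1 5)(3 8 12)=[9, 5, 0, 8, 2, 1, 6, 7, 12, 4, 10, 11, 3]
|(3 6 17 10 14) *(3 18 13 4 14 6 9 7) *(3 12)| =|(3 9 7 12)(4 14 18 13)(6 17 10)| =12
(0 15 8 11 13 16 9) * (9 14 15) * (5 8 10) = [9, 1, 2, 3, 4, 8, 6, 7, 11, 0, 5, 13, 12, 16, 15, 10, 14] = (0 9)(5 8 11 13 16 14 15 10)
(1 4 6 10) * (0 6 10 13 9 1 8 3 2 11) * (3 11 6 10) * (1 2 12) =(0 10 8 11)(1 4 3 12)(2 6 13 9) =[10, 4, 6, 12, 3, 5, 13, 7, 11, 2, 8, 0, 1, 9]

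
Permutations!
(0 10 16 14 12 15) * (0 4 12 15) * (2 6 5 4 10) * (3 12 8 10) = (0 2 6 5 4 8 10 16 14 15 3 12) = [2, 1, 6, 12, 8, 4, 5, 7, 10, 9, 16, 11, 0, 13, 15, 3, 14]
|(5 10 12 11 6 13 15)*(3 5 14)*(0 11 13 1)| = 28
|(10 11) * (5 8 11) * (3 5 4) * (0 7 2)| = |(0 7 2)(3 5 8 11 10 4)| = 6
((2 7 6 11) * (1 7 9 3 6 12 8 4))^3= (1 8 7 4 12)(2 6 9 11 3)= [0, 8, 6, 2, 12, 5, 9, 4, 7, 11, 10, 3, 1]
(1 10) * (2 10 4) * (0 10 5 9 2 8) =(0 10 1 4 8)(2 5 9) =[10, 4, 5, 3, 8, 9, 6, 7, 0, 2, 1]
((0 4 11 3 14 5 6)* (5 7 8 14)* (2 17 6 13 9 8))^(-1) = (0 6 17 2 7 14 8 9 13 5 3 11 4) = [6, 1, 7, 11, 0, 3, 17, 14, 9, 13, 10, 4, 12, 5, 8, 15, 16, 2]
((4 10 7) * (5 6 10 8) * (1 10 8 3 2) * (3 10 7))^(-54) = [0, 1, 2, 3, 4, 5, 6, 7, 8, 9, 10] = (10)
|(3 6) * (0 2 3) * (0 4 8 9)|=|(0 2 3 6 4 8 9)|=7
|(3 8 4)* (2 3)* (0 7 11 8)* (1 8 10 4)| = |(0 7 11 10 4 2 3)(1 8)| = 14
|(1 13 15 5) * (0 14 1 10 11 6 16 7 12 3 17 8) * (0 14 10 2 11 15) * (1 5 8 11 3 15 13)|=|(0 10 13)(2 3 17 11 6 16 7 12 15 8 14 5)|=12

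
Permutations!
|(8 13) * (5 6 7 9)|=|(5 6 7 9)(8 13)|=4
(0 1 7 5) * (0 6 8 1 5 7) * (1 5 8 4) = (0 8 5 6 4 1) = [8, 0, 2, 3, 1, 6, 4, 7, 5]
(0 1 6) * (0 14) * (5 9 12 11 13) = [1, 6, 2, 3, 4, 9, 14, 7, 8, 12, 10, 13, 11, 5, 0] = (0 1 6 14)(5 9 12 11 13)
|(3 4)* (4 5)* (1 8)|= 6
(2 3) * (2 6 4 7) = (2 3 6 4 7) = [0, 1, 3, 6, 7, 5, 4, 2]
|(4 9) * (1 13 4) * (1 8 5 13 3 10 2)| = 20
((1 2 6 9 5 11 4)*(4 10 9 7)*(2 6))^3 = [0, 4, 2, 3, 7, 9, 1, 6, 8, 10, 11, 5] = (1 4 7 6)(5 9 10 11)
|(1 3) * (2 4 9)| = 6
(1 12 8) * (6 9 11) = (1 12 8)(6 9 11) = [0, 12, 2, 3, 4, 5, 9, 7, 1, 11, 10, 6, 8]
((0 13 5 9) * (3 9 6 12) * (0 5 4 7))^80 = (13) = [0, 1, 2, 3, 4, 5, 6, 7, 8, 9, 10, 11, 12, 13]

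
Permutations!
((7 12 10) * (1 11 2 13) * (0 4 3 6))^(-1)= [6, 13, 11, 4, 0, 5, 3, 10, 8, 9, 12, 1, 7, 2]= (0 6 3 4)(1 13 2 11)(7 10 12)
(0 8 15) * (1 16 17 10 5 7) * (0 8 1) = (0 1 16 17 10 5 7)(8 15) = [1, 16, 2, 3, 4, 7, 6, 0, 15, 9, 5, 11, 12, 13, 14, 8, 17, 10]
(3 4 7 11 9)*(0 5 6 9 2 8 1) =(0 5 6 9 3 4 7 11 2 8 1) =[5, 0, 8, 4, 7, 6, 9, 11, 1, 3, 10, 2]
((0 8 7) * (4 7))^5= (0 8 4 7)= [8, 1, 2, 3, 7, 5, 6, 0, 4]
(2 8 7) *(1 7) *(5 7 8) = (1 8)(2 5 7) = [0, 8, 5, 3, 4, 7, 6, 2, 1]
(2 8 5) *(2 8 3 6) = [0, 1, 3, 6, 4, 8, 2, 7, 5] = (2 3 6)(5 8)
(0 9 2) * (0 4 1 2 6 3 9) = [0, 2, 4, 9, 1, 5, 3, 7, 8, 6] = (1 2 4)(3 9 6)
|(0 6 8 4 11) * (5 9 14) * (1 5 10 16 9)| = |(0 6 8 4 11)(1 5)(9 14 10 16)| = 20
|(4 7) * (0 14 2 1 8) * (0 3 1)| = 6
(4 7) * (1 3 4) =(1 3 4 7) =[0, 3, 2, 4, 7, 5, 6, 1]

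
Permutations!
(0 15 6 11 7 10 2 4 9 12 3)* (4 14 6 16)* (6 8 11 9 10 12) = (0 15 16 4 10 2 14 8 11 7 12 3)(6 9) = [15, 1, 14, 0, 10, 5, 9, 12, 11, 6, 2, 7, 3, 13, 8, 16, 4]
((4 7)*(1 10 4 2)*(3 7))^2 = (1 4 7)(2 10 3) = [0, 4, 10, 2, 7, 5, 6, 1, 8, 9, 3]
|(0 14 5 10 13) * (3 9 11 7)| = 20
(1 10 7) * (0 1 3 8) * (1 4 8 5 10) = (0 4 8)(3 5 10 7) = [4, 1, 2, 5, 8, 10, 6, 3, 0, 9, 7]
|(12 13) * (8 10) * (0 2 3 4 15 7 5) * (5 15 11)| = |(0 2 3 4 11 5)(7 15)(8 10)(12 13)| = 6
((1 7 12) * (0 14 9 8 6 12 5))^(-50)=[6, 14, 2, 3, 4, 8, 5, 9, 7, 1, 10, 11, 0, 13, 12]=(0 6 5 8 7 9 1 14 12)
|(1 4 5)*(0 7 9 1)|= |(0 7 9 1 4 5)|= 6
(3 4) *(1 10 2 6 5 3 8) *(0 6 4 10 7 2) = [6, 7, 4, 10, 8, 3, 5, 2, 1, 9, 0] = (0 6 5 3 10)(1 7 2 4 8)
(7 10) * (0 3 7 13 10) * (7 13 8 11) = (0 3 13 10 8 11 7) = [3, 1, 2, 13, 4, 5, 6, 0, 11, 9, 8, 7, 12, 10]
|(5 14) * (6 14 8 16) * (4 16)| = |(4 16 6 14 5 8)| = 6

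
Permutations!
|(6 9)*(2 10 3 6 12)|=6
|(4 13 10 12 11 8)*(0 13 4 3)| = |(0 13 10 12 11 8 3)| = 7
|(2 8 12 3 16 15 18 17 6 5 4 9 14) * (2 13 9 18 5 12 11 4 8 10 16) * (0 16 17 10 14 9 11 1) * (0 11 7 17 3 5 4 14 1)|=|(0 16 15 4 18 10 3 2 1 11 14 13 7 17 6 12 5 8)|=18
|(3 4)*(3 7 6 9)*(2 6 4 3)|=|(2 6 9)(4 7)|=6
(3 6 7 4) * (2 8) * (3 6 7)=(2 8)(3 7 4 6)=[0, 1, 8, 7, 6, 5, 3, 4, 2]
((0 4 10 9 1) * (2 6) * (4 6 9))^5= (4 10)= [0, 1, 2, 3, 10, 5, 6, 7, 8, 9, 4]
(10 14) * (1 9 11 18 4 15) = (1 9 11 18 4 15)(10 14) = [0, 9, 2, 3, 15, 5, 6, 7, 8, 11, 14, 18, 12, 13, 10, 1, 16, 17, 4]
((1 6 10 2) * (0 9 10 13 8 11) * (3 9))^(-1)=[11, 2, 10, 0, 4, 5, 1, 7, 13, 3, 9, 8, 12, 6]=(0 11 8 13 6 1 2 10 9 3)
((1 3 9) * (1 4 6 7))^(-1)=(1 7 6 4 9 3)=[0, 7, 2, 1, 9, 5, 4, 6, 8, 3]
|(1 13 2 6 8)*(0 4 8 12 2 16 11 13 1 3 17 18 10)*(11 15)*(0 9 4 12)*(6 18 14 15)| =|(0 12 2 18 10 9 4 8 3 17 14 15 11 13 16 6)| =16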